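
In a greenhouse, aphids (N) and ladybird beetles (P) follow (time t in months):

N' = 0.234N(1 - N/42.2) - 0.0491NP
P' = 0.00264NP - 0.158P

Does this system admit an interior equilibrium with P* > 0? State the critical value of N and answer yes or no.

Threshold N = 59.8; K < 59.8, so no, the predator goes extinct.

The predator equation gives dP/dt > 0 only when N > 0.158/0.00264 = 59.8.
Without the predator, N → K = 42.2. Since 42.2 < 59.8, the predator cannot invade.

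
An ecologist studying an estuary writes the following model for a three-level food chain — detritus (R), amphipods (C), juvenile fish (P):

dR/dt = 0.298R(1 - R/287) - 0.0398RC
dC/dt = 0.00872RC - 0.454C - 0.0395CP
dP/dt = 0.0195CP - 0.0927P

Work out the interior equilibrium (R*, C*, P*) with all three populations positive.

From dP/dt = 0: 0.0195C* = 0.0927, so C* = 4.75.
From dR/dt = 0: 0.298(1 - R*/287) = 0.0398·4.75, giving R* = 287·(1 - 0.635) = 105.
From dC/dt = 0: 0.00872·105 - 0.454 = 0.0395P*, so P* = 0.46/0.0395 = 11.6.

R* ≈ 105, C* ≈ 4.75, P* ≈ 11.6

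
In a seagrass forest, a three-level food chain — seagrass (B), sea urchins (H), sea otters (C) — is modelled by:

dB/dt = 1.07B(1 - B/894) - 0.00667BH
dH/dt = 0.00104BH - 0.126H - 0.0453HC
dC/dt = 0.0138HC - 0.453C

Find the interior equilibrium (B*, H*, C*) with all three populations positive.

B* ≈ 711, H* ≈ 32.8, C* ≈ 13.5

From dC/dt = 0: 0.0138H* = 0.453, so H* = 32.8.
From dB/dt = 0: 1.07(1 - B*/894) = 0.00667·32.8, giving B* = 894·(1 - 0.205) = 711.
From dH/dt = 0: 0.00104·711 - 0.126 = 0.0453C*, so C* = 0.614/0.0453 = 13.5.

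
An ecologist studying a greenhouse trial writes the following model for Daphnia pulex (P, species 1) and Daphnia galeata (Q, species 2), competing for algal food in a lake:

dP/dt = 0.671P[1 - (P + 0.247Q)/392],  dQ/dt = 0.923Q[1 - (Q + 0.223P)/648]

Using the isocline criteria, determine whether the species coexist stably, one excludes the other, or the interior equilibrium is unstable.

Compare the nullcline intercepts: K1/α12 = 392/0.247 = 1590 > K2 = 648; K2/α21 = 648/0.223 = 2910 > K1 = 392.
Since both inequalities hold, each species can invade when rare, so the interior equilibrium is stable.

stable coexistence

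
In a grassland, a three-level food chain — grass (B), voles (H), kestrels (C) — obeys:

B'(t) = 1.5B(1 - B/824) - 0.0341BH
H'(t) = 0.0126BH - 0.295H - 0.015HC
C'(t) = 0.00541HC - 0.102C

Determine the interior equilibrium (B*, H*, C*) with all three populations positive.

From dC/dt = 0: 0.00541H* = 0.102, so H* = 18.9.
From dB/dt = 0: 1.5(1 - B*/824) = 0.0341·18.9, giving B* = 824·(1 - 0.429) = 471.
From dH/dt = 0: 0.0126·471 - 0.295 = 0.015C*, so C* = 5.64/0.015 = 376.

B* ≈ 471, H* ≈ 18.9, C* ≈ 376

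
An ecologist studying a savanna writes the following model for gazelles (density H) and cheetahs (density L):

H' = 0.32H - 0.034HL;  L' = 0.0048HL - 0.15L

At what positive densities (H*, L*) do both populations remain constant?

H* ≈ 31.2, L* ≈ 9.41

Set dL/dt = 0 with L > 0: 0.0048H - 0.15 = 0, so H* = 0.15/0.0048 = 31.2.
Set dH/dt = 0 with H > 0: 0.32 - 0.034L = 0, so L* = 0.32/0.034 = 9.41.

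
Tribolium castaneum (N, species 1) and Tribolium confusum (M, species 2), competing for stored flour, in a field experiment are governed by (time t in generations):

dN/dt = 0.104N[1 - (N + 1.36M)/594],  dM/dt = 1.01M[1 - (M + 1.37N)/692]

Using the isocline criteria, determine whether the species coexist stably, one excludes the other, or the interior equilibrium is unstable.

Compare the nullcline intercepts: K1/α12 = 594/1.36 = 437 < K2 = 692; K2/α21 = 692/1.37 = 505 < K1 = 594.
Since both are reversed, neither can invade when rare; the interior point is a saddle.

unstable coexistence (outcome depends on initial conditions)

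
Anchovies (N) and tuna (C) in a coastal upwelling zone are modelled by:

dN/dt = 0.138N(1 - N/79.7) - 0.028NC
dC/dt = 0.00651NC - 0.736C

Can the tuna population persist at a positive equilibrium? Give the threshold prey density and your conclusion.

The predator equation gives dC/dt > 0 only when N > 0.736/0.00651 = 113.
Without the predator, N → K = 79.7. Since 79.7 < 113, the predator cannot invade.

Threshold N = 113; K < 113, so no, the predator goes extinct.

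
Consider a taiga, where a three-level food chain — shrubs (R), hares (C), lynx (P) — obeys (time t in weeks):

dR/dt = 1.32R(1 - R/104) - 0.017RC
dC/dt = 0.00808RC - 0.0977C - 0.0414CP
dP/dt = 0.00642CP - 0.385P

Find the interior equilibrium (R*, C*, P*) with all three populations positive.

From dP/dt = 0: 0.00642C* = 0.385, so C* = 60.
From dR/dt = 0: 1.32(1 - R*/104) = 0.017·60, giving R* = 104·(1 - 0.772) = 23.7.
From dC/dt = 0: 0.00808·23.7 - 0.0977 = 0.0414P*, so P* = 0.0936/0.0414 = 2.26.

R* ≈ 23.7, C* ≈ 60, P* ≈ 2.26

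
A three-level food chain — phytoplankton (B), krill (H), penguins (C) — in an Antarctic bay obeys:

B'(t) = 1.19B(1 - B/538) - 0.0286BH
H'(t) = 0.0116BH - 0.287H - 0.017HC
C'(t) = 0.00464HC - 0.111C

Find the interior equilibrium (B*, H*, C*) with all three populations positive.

B* ≈ 229, H* ≈ 23.9, C* ≈ 139

From dC/dt = 0: 0.00464H* = 0.111, so H* = 23.9.
From dB/dt = 0: 1.19(1 - B*/538) = 0.0286·23.9, giving B* = 538·(1 - 0.575) = 229.
From dH/dt = 0: 0.0116·229 - 0.287 = 0.017C*, so C* = 2.37/0.017 = 139.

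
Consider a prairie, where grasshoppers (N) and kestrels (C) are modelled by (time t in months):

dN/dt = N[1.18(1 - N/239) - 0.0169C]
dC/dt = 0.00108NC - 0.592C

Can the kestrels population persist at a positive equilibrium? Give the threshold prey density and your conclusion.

Threshold N = 548; K < 548, so no, the predator goes extinct.

The predator equation gives dC/dt > 0 only when N > 0.592/0.00108 = 548.
Without the predator, N → K = 239. Since 239 < 548, the predator cannot invade.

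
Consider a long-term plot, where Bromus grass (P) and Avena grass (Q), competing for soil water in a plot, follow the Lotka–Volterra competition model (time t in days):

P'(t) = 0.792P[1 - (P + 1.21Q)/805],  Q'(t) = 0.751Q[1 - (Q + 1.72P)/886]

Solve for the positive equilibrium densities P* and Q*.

Setting both brackets to zero gives the nullclines P + 1.21Q = 805 and 1.72P + Q = 886.
Substituting Q = 886 - 1.72P into the first: P(1 - 1.21·1.72) = 805 - 1.21·886.
So P* = -267/-1.08 = 247, and then Q* = 886 - 1.72·247 = 461.

P* ≈ 247, Q* ≈ 461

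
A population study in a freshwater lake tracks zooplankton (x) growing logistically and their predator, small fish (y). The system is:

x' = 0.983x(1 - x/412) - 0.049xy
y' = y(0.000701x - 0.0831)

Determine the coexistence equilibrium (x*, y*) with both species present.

x* ≈ 119, y* ≈ 14.3

From dy/dt = 0 with y > 0: 0.000701x* = 0.0831, so x* = 119.
Substitute into dx/dt = 0: 0.983(1 - 119/412) = 0.049y*.
The bracket is 0.712, giving y* = 0.7/0.049 = 14.3.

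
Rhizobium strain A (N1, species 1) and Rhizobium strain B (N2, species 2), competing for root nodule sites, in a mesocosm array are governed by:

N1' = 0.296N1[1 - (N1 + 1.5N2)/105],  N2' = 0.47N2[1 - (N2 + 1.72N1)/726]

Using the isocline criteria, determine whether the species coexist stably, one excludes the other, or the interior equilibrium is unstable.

species 2 excludes species 1

Compare the nullcline intercepts: K1/α12 = 105/1.5 = 70 < K2 = 726; K2/α21 = 726/1.72 = 422 > K1 = 105.
Since the inequalities point opposite ways, species 2 can invade but species 1 cannot.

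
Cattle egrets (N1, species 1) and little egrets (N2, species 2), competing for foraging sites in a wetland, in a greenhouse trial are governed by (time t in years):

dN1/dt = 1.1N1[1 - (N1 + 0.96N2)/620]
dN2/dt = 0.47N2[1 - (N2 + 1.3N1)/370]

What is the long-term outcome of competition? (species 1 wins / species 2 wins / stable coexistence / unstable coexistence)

species 1 excludes species 2

Compare the nullcline intercepts: K1/α12 = 620/0.96 = 646 > K2 = 370; K2/α21 = 370/1.3 = 285 < K1 = 620.
Since the inequalities point opposite ways, species 1 can invade but species 2 cannot.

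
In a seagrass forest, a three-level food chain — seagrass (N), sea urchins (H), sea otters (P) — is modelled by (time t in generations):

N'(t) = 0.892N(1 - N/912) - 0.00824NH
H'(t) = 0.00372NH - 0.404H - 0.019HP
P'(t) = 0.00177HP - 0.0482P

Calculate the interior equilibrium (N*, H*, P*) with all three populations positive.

From dP/dt = 0: 0.00177H* = 0.0482, so H* = 27.2.
From dN/dt = 0: 0.892(1 - N*/912) = 0.00824·27.2, giving N* = 912·(1 - 0.252) = 683.
From dH/dt = 0: 0.00372·683 - 0.404 = 0.019P*, so P* = 2.14/0.019 = 112.

N* ≈ 683, H* ≈ 27.2, P* ≈ 112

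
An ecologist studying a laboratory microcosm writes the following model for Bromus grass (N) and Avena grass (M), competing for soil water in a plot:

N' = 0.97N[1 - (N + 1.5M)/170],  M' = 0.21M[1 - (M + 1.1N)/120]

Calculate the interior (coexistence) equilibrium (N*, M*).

Setting both brackets to zero gives the nullclines N + 1.5M = 170 and 1.1N + M = 120.
Substituting M = 120 - 1.1N into the first: N(1 - 1.5·1.1) = 170 - 1.5·120.
So N* = -10/-0.65 = 15.4, and then M* = 120 - 1.1·15.4 = 103.

N* ≈ 15.4, M* ≈ 103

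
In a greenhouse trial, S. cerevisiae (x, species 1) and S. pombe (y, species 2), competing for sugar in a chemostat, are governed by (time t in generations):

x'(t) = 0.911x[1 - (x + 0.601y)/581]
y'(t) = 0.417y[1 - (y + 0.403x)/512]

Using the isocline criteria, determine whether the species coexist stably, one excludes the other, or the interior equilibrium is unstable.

Compare the nullcline intercepts: K1/α12 = 581/0.601 = 967 > K2 = 512; K2/α21 = 512/0.403 = 1270 > K1 = 581.
Since both inequalities hold, each species can invade when rare, so the interior equilibrium is stable.

stable coexistence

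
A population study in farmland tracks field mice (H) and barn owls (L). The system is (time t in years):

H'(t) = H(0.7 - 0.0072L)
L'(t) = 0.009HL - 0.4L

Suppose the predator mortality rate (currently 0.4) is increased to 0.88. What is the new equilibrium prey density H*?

At the interior fixed point, setting dL/dt = 0 with L > 0 fixes H* = (predator death rate)/(HL coefficient) — independent of the other coefficients.
With the change, H* = 0.88/0.009 = 97.8; it rises from 44.4.

H* ≈ 97.8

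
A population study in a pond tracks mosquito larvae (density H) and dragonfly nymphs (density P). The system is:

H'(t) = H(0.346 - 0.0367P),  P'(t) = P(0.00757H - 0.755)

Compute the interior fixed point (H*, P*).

Set dP/dt = 0 with P > 0: 0.00757H - 0.755 = 0, so H* = 0.755/0.00757 = 99.7.
Set dH/dt = 0 with H > 0: 0.346 - 0.0367P = 0, so P* = 0.346/0.0367 = 9.43.

H* ≈ 99.7, P* ≈ 9.43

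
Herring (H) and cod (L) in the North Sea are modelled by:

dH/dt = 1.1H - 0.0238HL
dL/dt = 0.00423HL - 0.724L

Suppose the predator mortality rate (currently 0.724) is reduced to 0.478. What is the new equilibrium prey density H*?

At the interior fixed point, setting dL/dt = 0 with L > 0 fixes H* = (predator death rate)/(HL coefficient) — independent of the other coefficients.
With the change, H* = 0.478/0.00423 = 113; it falls from 171.

H* ≈ 113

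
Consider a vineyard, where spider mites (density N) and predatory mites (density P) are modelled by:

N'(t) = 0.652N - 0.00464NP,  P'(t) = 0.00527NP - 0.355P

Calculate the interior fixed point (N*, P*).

Set dP/dt = 0 with P > 0: 0.00527N - 0.355 = 0, so N* = 0.355/0.00527 = 67.4.
Set dN/dt = 0 with N > 0: 0.652 - 0.00464P = 0, so P* = 0.652/0.00464 = 141.

N* ≈ 67.4, P* ≈ 141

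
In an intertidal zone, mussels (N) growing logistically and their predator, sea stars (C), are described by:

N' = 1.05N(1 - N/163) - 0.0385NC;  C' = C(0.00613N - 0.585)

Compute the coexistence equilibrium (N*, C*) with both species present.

From dC/dt = 0 with C > 0: 0.00613N* = 0.585, so N* = 95.4.
Substitute into dN/dt = 0: 1.05(1 - 95.4/163) = 0.0385C*.
The bracket is 0.415, giving C* = 0.435/0.0385 = 11.3.

N* ≈ 95.4, C* ≈ 11.3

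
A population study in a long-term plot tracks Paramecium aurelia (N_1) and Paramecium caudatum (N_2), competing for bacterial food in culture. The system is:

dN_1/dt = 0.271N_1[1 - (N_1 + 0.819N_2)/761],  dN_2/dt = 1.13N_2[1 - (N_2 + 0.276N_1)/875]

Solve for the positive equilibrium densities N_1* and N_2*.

Setting both brackets to zero gives the nullclines N_1 + 0.819N_2 = 761 and 0.276N_1 + N_2 = 875.
Substituting N_2 = 875 - 0.276N_1 into the first: N_1(1 - 0.819·0.276) = 761 - 0.819·875.
So N_1* = 44.4/0.774 = 57.3, and then N_2* = 875 - 0.276·57.3 = 859.

N_1* ≈ 57.3, N_2* ≈ 859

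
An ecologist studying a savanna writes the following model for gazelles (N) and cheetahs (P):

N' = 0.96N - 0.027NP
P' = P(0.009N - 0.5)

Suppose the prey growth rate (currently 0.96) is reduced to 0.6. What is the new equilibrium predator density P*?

P* ≈ 22.2

At the interior fixed point, setting dN/dt = 0 with N > 0 fixes P* = (prey growth rate)/(NP coefficient) — independent of the other coefficients.
With the change, P* = 0.6/0.027 = 22.2; it falls from 35.6.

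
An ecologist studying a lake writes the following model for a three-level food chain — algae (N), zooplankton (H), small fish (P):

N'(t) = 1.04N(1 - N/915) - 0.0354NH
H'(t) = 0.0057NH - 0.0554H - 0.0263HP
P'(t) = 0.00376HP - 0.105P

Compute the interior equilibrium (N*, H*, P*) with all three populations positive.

N* ≈ 45.3, H* ≈ 27.9, P* ≈ 7.7

From dP/dt = 0: 0.00376H* = 0.105, so H* = 27.9.
From dN/dt = 0: 1.04(1 - N*/915) = 0.0354·27.9, giving N* = 915·(1 - 0.951) = 45.3.
From dH/dt = 0: 0.0057·45.3 - 0.0554 = 0.0263P*, so P* = 0.203/0.0263 = 7.7.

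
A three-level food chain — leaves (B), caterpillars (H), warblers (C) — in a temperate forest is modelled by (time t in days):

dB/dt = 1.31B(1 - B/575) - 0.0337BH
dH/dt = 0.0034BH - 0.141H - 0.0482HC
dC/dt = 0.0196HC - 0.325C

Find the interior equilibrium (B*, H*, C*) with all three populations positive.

From dC/dt = 0: 0.0196H* = 0.325, so H* = 16.6.
From dB/dt = 0: 1.31(1 - B*/575) = 0.0337·16.6, giving B* = 575·(1 - 0.427) = 330.
From dH/dt = 0: 0.0034·330 - 0.141 = 0.0482C*, so C* = 0.98/0.0482 = 20.3.

B* ≈ 330, H* ≈ 16.6, C* ≈ 20.3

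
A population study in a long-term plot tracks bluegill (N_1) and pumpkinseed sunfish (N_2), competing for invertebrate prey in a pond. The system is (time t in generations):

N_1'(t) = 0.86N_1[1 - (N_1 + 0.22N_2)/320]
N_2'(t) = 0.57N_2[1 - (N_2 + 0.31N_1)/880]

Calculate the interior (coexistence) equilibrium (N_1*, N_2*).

Setting both brackets to zero gives the nullclines N_1 + 0.22N_2 = 320 and 0.31N_1 + N_2 = 880.
Substituting N_2 = 880 - 0.31N_1 into the first: N_1(1 - 0.22·0.31) = 320 - 0.22·880.
So N_1* = 126/0.932 = 136, and then N_2* = 880 - 0.31·136 = 838.

N_1* ≈ 136, N_2* ≈ 838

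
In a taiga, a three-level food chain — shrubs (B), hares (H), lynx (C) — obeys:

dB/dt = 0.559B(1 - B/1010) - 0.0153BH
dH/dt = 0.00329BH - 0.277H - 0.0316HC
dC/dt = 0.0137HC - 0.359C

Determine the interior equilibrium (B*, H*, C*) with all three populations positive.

B* ≈ 286, H* ≈ 26.2, C* ≈ 21

From dC/dt = 0: 0.0137H* = 0.359, so H* = 26.2.
From dB/dt = 0: 0.559(1 - B*/1010) = 0.0153·26.2, giving B* = 1010·(1 - 0.717) = 286.
From dH/dt = 0: 0.00329·286 - 0.277 = 0.0316C*, so C* = 0.663/0.0316 = 21.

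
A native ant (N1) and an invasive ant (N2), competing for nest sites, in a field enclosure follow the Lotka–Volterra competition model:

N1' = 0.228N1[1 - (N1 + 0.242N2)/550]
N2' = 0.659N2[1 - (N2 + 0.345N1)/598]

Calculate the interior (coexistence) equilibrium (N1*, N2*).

N1* ≈ 442, N2* ≈ 445

Setting both brackets to zero gives the nullclines N1 + 0.242N2 = 550 and 0.345N1 + N2 = 598.
Substituting N2 = 598 - 0.345N1 into the first: N1(1 - 0.242·0.345) = 550 - 0.242·598.
So N1* = 405/0.917 = 442, and then N2* = 598 - 0.345·442 = 445.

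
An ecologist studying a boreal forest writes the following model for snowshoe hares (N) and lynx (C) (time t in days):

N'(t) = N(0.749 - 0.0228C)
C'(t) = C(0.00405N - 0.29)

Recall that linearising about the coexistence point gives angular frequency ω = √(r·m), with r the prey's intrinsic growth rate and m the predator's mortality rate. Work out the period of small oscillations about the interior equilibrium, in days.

T ≈ 13.5 days

Here r = 0.749 and m = 0.29, so r·m = 0.217.
ω = √0.217 = 0.466 per day, hence T = 2π/ω ≈ 13.5 days.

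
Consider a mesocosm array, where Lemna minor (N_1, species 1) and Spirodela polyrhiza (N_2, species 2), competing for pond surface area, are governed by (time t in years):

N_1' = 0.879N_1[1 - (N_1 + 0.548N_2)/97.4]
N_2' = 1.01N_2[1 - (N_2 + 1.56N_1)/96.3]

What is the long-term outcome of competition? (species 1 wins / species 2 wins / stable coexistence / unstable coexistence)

species 1 excludes species 2

Compare the nullcline intercepts: K1/α12 = 97.4/0.548 = 178 > K2 = 96.3; K2/α21 = 96.3/1.56 = 61.7 < K1 = 97.4.
Since the inequalities point opposite ways, species 1 can invade but species 2 cannot.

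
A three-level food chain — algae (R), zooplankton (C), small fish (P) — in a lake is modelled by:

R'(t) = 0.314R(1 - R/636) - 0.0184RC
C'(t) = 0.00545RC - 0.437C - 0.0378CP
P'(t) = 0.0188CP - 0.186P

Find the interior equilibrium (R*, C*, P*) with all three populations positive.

R* ≈ 267, C* ≈ 9.89, P* ≈ 27

From dP/dt = 0: 0.0188C* = 0.186, so C* = 9.89.
From dR/dt = 0: 0.314(1 - R*/636) = 0.0184·9.89, giving R* = 636·(1 - 0.58) = 267.
From dC/dt = 0: 0.00545·267 - 0.437 = 0.0378P*, so P* = 1.02/0.0378 = 27.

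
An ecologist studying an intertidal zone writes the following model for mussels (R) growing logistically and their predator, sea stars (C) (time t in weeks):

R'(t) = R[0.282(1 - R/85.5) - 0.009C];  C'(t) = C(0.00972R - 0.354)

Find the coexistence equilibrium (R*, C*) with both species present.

From dC/dt = 0 with C > 0: 0.00972R* = 0.354, so R* = 36.4.
Substitute into dR/dt = 0: 0.282(1 - 36.4/85.5) = 0.009C*.
The bracket is 0.574, giving C* = 0.162/0.009 = 18.

R* ≈ 36.4, C* ≈ 18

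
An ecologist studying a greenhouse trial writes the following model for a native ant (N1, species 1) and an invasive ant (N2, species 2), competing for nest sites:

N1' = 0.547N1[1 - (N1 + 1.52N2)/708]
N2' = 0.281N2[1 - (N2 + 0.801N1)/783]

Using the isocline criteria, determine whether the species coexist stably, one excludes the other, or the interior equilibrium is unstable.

Compare the nullcline intercepts: K1/α12 = 708/1.52 = 466 < K2 = 783; K2/α21 = 783/0.801 = 978 > K1 = 708.
Since the inequalities point opposite ways, species 2 can invade but species 1 cannot.

species 2 excludes species 1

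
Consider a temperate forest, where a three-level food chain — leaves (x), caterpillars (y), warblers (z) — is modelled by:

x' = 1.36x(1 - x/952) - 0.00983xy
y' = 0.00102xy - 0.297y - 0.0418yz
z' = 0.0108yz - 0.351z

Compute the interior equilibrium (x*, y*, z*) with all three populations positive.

x* ≈ 728, y* ≈ 32.5, z* ≈ 10.7

From dz/dt = 0: 0.0108y* = 0.351, so y* = 32.5.
From dx/dt = 0: 1.36(1 - x*/952) = 0.00983·32.5, giving x* = 952·(1 - 0.235) = 728.
From dy/dt = 0: 0.00102·728 - 0.297 = 0.0418z*, so z* = 0.446/0.0418 = 10.7.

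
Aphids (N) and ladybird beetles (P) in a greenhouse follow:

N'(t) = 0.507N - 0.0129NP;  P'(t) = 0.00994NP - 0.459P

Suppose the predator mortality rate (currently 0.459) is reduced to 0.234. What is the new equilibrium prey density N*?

N* ≈ 23.5

At the interior fixed point, setting dP/dt = 0 with P > 0 fixes N* = (predator death rate)/(NP coefficient) — independent of the other coefficients.
With the change, N* = 0.234/0.00994 = 23.5; it falls from 46.2.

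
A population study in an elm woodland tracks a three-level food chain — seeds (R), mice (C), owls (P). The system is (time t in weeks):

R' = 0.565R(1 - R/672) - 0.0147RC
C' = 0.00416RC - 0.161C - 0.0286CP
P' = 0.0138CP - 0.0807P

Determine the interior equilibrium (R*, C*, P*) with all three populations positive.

From dP/dt = 0: 0.0138C* = 0.0807, so C* = 5.85.
From dR/dt = 0: 0.565(1 - R*/672) = 0.0147·5.85, giving R* = 672·(1 - 0.152) = 570.
From dC/dt = 0: 0.00416·570 - 0.161 = 0.0286P*, so P* = 2.21/0.0286 = 77.2.

R* ≈ 570, C* ≈ 5.85, P* ≈ 77.2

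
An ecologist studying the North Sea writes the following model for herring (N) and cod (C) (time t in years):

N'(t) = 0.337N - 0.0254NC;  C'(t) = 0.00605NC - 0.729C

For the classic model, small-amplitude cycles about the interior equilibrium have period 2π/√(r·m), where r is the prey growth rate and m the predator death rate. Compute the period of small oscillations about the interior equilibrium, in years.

Here r = 0.337 and m = 0.729, so r·m = 0.246.
ω = √0.246 = 0.496 per year, hence T = 2π/ω ≈ 12.7 years.

T ≈ 12.7 years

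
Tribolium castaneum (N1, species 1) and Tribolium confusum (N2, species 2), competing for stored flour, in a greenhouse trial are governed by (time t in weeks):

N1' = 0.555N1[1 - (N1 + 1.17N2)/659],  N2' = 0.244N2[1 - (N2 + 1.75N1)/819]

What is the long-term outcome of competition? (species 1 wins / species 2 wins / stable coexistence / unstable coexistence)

unstable coexistence (outcome depends on initial conditions)

Compare the nullcline intercepts: K1/α12 = 659/1.17 = 563 < K2 = 819; K2/α21 = 819/1.75 = 468 < K1 = 659.
Since both are reversed, neither can invade when rare; the interior point is a saddle.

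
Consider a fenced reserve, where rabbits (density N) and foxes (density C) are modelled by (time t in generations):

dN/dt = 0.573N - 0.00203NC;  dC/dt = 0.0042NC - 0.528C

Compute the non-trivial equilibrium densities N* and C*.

Set dC/dt = 0 with C > 0: 0.0042N - 0.528 = 0, so N* = 0.528/0.0042 = 126.
Set dN/dt = 0 with N > 0: 0.573 - 0.00203C = 0, so C* = 0.573/0.00203 = 282.

N* ≈ 126, C* ≈ 282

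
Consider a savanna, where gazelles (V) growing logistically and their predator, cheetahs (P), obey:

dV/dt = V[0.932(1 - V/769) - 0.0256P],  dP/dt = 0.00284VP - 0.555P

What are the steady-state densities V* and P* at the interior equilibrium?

V* ≈ 195, P* ≈ 27.2

From dP/dt = 0 with P > 0: 0.00284V* = 0.555, so V* = 195.
Substitute into dV/dt = 0: 0.932(1 - 195/769) = 0.0256P*.
The bracket is 0.746, giving P* = 0.695/0.0256 = 27.2.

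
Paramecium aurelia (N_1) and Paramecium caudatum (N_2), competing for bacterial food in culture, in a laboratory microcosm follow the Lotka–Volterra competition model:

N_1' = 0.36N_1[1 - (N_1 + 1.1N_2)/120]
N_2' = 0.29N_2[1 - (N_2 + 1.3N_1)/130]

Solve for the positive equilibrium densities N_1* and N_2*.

N_1* ≈ 53.5, N_2* ≈ 60.5

Setting both brackets to zero gives the nullclines N_1 + 1.1N_2 = 120 and 1.3N_1 + N_2 = 130.
Substituting N_2 = 130 - 1.3N_1 into the first: N_1(1 - 1.1·1.3) = 120 - 1.1·130.
So N_1* = -23/-0.43 = 53.5, and then N_2* = 130 - 1.3·53.5 = 60.5.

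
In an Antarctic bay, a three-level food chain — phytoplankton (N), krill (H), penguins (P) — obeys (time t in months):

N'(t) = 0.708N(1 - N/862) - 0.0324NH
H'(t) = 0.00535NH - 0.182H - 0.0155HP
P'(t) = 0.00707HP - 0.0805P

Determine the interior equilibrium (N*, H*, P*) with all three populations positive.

From dP/dt = 0: 0.00707H* = 0.0805, so H* = 11.4.
From dN/dt = 0: 0.708(1 - N*/862) = 0.0324·11.4, giving N* = 862·(1 - 0.521) = 413.
From dH/dt = 0: 0.00535·413 - 0.182 = 0.0155P*, so P* = 2.03/0.0155 = 131.

N* ≈ 413, H* ≈ 11.4, P* ≈ 131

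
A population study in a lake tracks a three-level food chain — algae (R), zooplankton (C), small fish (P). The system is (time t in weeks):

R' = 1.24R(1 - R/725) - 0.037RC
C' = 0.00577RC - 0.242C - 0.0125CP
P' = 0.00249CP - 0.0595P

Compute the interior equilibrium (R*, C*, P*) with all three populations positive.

From dP/dt = 0: 0.00249C* = 0.0595, so C* = 23.9.
From dR/dt = 0: 1.24(1 - R*/725) = 0.037·23.9, giving R* = 725·(1 - 0.713) = 208.
From dC/dt = 0: 0.00577·208 - 0.242 = 0.0125P*, so P* = 0.959/0.0125 = 76.7.

R* ≈ 208, C* ≈ 23.9, P* ≈ 76.7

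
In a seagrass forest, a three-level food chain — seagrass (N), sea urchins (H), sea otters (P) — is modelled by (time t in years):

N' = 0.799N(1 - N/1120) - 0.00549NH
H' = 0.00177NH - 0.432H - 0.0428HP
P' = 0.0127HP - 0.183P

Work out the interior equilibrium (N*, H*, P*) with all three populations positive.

N* ≈ 1010, H* ≈ 14.4, P* ≈ 31.6

From dP/dt = 0: 0.0127H* = 0.183, so H* = 14.4.
From dN/dt = 0: 0.799(1 - N*/1120) = 0.00549·14.4, giving N* = 1120·(1 - 0.099) = 1010.
From dH/dt = 0: 0.00177·1010 - 0.432 = 0.0428P*, so P* = 1.35/0.0428 = 31.6.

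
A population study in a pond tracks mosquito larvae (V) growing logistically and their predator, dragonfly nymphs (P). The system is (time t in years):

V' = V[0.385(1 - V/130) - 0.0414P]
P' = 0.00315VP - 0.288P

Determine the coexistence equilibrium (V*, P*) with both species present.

V* ≈ 91.4, P* ≈ 2.76

From dP/dt = 0 with P > 0: 0.00315V* = 0.288, so V* = 91.4.
Substitute into dV/dt = 0: 0.385(1 - 91.4/130) = 0.0414P*.
The bracket is 0.297, giving P* = 0.114/0.0414 = 2.76.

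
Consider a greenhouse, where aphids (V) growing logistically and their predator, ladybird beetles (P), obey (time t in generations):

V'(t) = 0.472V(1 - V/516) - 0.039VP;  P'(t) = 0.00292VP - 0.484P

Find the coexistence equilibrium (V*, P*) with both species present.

V* ≈ 166, P* ≈ 8.21

From dP/dt = 0 with P > 0: 0.00292V* = 0.484, so V* = 166.
Substitute into dV/dt = 0: 0.472(1 - 166/516) = 0.039P*.
The bracket is 0.679, giving P* = 0.32/0.039 = 8.21.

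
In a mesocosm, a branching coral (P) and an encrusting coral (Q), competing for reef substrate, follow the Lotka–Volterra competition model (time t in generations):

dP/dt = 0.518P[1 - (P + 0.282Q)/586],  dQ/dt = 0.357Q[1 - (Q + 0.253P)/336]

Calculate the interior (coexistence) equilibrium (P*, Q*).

Setting both brackets to zero gives the nullclines P + 0.282Q = 586 and 0.253P + Q = 336.
Substituting Q = 336 - 0.253P into the first: P(1 - 0.282·0.253) = 586 - 0.282·336.
So P* = 491/0.929 = 529, and then Q* = 336 - 0.253·529 = 202.

P* ≈ 529, Q* ≈ 202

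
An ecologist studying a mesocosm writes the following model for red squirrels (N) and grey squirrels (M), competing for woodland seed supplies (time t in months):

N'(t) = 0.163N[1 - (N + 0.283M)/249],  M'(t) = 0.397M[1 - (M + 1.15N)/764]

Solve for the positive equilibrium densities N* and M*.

N* ≈ 48.6, M* ≈ 708

Setting both brackets to zero gives the nullclines N + 0.283M = 249 and 1.15N + M = 764.
Substituting M = 764 - 1.15N into the first: N(1 - 0.283·1.15) = 249 - 0.283·764.
So N* = 32.8/0.675 = 48.6, and then M* = 764 - 1.15·48.6 = 708.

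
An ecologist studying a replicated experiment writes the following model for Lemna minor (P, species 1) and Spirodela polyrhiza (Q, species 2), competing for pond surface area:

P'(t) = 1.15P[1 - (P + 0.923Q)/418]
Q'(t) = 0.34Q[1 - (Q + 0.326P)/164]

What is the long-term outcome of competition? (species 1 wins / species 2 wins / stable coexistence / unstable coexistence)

Compare the nullcline intercepts: K1/α12 = 418/0.923 = 453 > K2 = 164; K2/α21 = 164/0.326 = 503 > K1 = 418.
Since both inequalities hold, each species can invade when rare, so the interior equilibrium is stable.

stable coexistence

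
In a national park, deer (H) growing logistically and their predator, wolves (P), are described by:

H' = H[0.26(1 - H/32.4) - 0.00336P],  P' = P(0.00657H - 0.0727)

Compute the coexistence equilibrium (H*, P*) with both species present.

From dP/dt = 0 with P > 0: 0.00657H* = 0.0727, so H* = 11.1.
Substitute into dH/dt = 0: 0.26(1 - 11.1/32.4) = 0.00336P*.
The bracket is 0.658, giving P* = 0.171/0.00336 = 51.

H* ≈ 11.1, P* ≈ 51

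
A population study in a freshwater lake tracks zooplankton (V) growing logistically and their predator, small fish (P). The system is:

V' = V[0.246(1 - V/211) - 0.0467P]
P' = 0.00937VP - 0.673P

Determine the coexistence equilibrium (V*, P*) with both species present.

From dP/dt = 0 with P > 0: 0.00937V* = 0.673, so V* = 71.8.
Substitute into dV/dt = 0: 0.246(1 - 71.8/211) = 0.0467P*.
The bracket is 0.66, giving P* = 0.162/0.0467 = 3.47.

V* ≈ 71.8, P* ≈ 3.47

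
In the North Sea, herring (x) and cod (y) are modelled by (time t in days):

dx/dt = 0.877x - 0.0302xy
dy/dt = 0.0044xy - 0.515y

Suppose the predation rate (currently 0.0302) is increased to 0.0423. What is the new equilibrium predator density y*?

At the interior fixed point, setting dx/dt = 0 with x > 0 fixes y* = (prey growth rate)/(xy coefficient) — independent of the other coefficients.
With the change, y* = 0.877/0.0423 = 20.7; it falls from 29.

y* ≈ 20.7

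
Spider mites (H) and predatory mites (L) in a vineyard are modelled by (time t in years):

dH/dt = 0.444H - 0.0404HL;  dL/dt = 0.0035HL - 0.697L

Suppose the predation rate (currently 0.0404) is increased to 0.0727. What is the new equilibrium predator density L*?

L* ≈ 6.11

At the interior fixed point, setting dH/dt = 0 with H > 0 fixes L* = (prey growth rate)/(HL coefficient) — independent of the other coefficients.
With the change, L* = 0.444/0.0727 = 6.11; it falls from 11.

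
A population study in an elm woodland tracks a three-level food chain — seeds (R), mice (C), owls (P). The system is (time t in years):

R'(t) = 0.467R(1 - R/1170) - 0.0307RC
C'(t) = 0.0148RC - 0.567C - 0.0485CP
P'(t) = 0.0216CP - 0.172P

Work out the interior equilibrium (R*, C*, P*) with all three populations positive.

R* ≈ 558, C* ≈ 7.96, P* ≈ 158

From dP/dt = 0: 0.0216C* = 0.172, so C* = 7.96.
From dR/dt = 0: 0.467(1 - R*/1170) = 0.0307·7.96, giving R* = 1170·(1 - 0.523) = 558.
From dC/dt = 0: 0.0148·558 - 0.567 = 0.0485P*, so P* = 7.68/0.0485 = 158.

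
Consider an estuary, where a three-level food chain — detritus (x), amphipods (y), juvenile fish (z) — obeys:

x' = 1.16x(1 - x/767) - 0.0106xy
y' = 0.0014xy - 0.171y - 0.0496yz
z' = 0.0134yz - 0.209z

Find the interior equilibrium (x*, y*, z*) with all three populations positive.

From dz/dt = 0: 0.0134y* = 0.209, so y* = 15.6.
From dx/dt = 0: 1.16(1 - x*/767) = 0.0106·15.6, giving x* = 767·(1 - 0.143) = 658.
From dy/dt = 0: 0.0014·658 - 0.171 = 0.0496z*, so z* = 0.75/0.0496 = 15.1.

x* ≈ 658, y* ≈ 15.6, z* ≈ 15.1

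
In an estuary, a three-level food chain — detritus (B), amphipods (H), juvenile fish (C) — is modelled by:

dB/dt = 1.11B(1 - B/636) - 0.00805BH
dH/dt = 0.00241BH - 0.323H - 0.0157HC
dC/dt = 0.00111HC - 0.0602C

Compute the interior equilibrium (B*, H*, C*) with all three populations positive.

From dC/dt = 0: 0.00111H* = 0.0602, so H* = 54.2.
From dB/dt = 0: 1.11(1 - B*/636) = 0.00805·54.2, giving B* = 636·(1 - 0.393) = 386.
From dH/dt = 0: 0.00241·386 - 0.323 = 0.0157C*, so C* = 0.607/0.0157 = 38.7.

B* ≈ 386, H* ≈ 54.2, C* ≈ 38.7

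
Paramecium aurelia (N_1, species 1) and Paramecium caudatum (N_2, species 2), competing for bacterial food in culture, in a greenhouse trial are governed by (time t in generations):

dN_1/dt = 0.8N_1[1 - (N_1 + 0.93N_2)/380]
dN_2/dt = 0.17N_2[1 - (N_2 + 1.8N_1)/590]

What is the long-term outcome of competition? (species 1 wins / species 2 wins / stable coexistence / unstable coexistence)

unstable coexistence (outcome depends on initial conditions)

Compare the nullcline intercepts: K1/α12 = 380/0.93 = 409 < K2 = 590; K2/α21 = 590/1.8 = 328 < K1 = 380.
Since both are reversed, neither can invade when rare; the interior point is a saddle.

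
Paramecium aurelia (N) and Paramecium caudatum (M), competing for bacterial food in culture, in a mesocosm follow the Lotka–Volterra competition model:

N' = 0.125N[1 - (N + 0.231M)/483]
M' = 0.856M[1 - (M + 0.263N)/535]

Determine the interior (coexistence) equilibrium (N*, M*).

Setting both brackets to zero gives the nullclines N + 0.231M = 483 and 0.263N + M = 535.
Substituting M = 535 - 0.263N into the first: N(1 - 0.231·0.263) = 483 - 0.231·535.
So N* = 359/0.939 = 383, and then M* = 535 - 0.263·383 = 434.

N* ≈ 383, M* ≈ 434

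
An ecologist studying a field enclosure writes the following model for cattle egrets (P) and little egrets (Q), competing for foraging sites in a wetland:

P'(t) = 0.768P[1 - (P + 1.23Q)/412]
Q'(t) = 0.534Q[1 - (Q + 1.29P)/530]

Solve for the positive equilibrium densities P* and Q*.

Setting both brackets to zero gives the nullclines P + 1.23Q = 412 and 1.29P + Q = 530.
Substituting Q = 530 - 1.29P into the first: P(1 - 1.23·1.29) = 412 - 1.23·530.
So P* = -240/-0.587 = 409, and then Q* = 530 - 1.29·409 = 2.52.

P* ≈ 409, Q* ≈ 2.52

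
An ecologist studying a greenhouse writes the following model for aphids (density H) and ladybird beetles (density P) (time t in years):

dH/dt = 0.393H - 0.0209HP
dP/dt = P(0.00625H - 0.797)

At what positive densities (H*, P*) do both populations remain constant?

H* ≈ 128, P* ≈ 18.8

Set dP/dt = 0 with P > 0: 0.00625H - 0.797 = 0, so H* = 0.797/0.00625 = 128.
Set dH/dt = 0 with H > 0: 0.393 - 0.0209P = 0, so P* = 0.393/0.0209 = 18.8.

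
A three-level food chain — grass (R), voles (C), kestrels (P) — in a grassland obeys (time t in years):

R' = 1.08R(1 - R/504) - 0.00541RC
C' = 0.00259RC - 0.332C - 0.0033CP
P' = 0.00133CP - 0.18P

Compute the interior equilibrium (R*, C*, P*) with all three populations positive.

From dP/dt = 0: 0.00133C* = 0.18, so C* = 135.
From dR/dt = 0: 1.08(1 - R*/504) = 0.00541·135, giving R* = 504·(1 - 0.678) = 162.
From dC/dt = 0: 0.00259·162 - 0.332 = 0.0033P*, so P* = 0.0884/0.0033 = 26.8.

R* ≈ 162, C* ≈ 135, P* ≈ 26.8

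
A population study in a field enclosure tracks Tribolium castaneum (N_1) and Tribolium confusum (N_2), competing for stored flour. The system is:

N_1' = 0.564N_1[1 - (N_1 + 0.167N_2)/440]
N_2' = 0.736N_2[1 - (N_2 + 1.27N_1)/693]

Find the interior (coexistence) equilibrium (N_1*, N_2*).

Setting both brackets to zero gives the nullclines N_1 + 0.167N_2 = 440 and 1.27N_1 + N_2 = 693.
Substituting N_2 = 693 - 1.27N_1 into the first: N_1(1 - 0.167·1.27) = 440 - 0.167·693.
So N_1* = 324/0.788 = 412, and then N_2* = 693 - 1.27·412 = 170.

N_1* ≈ 412, N_2* ≈ 170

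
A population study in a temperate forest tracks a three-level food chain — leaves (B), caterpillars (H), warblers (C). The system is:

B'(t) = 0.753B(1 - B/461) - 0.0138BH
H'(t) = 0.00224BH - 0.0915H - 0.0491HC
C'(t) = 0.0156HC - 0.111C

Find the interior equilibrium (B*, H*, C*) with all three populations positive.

From dC/dt = 0: 0.0156H* = 0.111, so H* = 7.12.
From dB/dt = 0: 0.753(1 - B*/461) = 0.0138·7.12, giving B* = 461·(1 - 0.13) = 401.
From dH/dt = 0: 0.00224·401 - 0.0915 = 0.0491C*, so C* = 0.806/0.0491 = 16.4.

B* ≈ 401, H* ≈ 7.12, C* ≈ 16.4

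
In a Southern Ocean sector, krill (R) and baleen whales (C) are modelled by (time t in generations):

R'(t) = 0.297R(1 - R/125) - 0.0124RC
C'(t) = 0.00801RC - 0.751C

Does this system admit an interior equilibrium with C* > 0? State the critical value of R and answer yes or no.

Threshold R = 93.8; K > 93.8, so yes, the predator persists.

The predator equation gives dC/dt > 0 only when R > 0.751/0.00801 = 93.8.
Without the predator, R → K = 125. Since 125 > 93.8, the predator can invade and persist.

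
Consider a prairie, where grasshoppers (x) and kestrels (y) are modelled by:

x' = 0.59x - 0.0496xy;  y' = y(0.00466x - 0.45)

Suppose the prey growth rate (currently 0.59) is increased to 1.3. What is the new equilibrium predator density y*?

y* ≈ 26.2

At the interior fixed point, setting dx/dt = 0 with x > 0 fixes y* = (prey growth rate)/(xy coefficient) — independent of the other coefficients.
With the change, y* = 1.3/0.0496 = 26.2; it rises from 11.9.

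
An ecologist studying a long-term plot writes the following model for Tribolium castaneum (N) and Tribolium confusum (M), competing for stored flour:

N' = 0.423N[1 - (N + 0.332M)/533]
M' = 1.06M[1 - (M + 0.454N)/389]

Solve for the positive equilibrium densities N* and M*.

N* ≈ 476, M* ≈ 173

Setting both brackets to zero gives the nullclines N + 0.332M = 533 and 0.454N + M = 389.
Substituting M = 389 - 0.454N into the first: N(1 - 0.332·0.454) = 533 - 0.332·389.
So N* = 404/0.849 = 476, and then M* = 389 - 0.454·476 = 173.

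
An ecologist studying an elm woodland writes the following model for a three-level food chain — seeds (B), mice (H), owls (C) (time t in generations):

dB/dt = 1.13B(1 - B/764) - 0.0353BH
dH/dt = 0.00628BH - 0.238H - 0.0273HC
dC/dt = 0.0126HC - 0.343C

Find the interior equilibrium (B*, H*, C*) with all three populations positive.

B* ≈ 114, H* ≈ 27.2, C* ≈ 17.6

From dC/dt = 0: 0.0126H* = 0.343, so H* = 27.2.
From dB/dt = 0: 1.13(1 - B*/764) = 0.0353·27.2, giving B* = 764·(1 - 0.85) = 114.
From dH/dt = 0: 0.00628·114 - 0.238 = 0.0273C*, so C* = 0.48/0.0273 = 17.6.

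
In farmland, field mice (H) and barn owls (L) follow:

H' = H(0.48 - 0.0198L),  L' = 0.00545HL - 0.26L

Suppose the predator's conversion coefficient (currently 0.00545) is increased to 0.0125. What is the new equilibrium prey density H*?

At the interior fixed point, setting dL/dt = 0 with L > 0 fixes H* = (predator death rate)/(HL coefficient) — independent of the other coefficients.
With the change, H* = 0.26/0.0125 = 20.8; it falls from 47.7.

H* ≈ 20.8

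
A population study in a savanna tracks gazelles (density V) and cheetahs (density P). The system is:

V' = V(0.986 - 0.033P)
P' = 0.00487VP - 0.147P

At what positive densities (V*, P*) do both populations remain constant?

Set dP/dt = 0 with P > 0: 0.00487V - 0.147 = 0, so V* = 0.147/0.00487 = 30.2.
Set dV/dt = 0 with V > 0: 0.986 - 0.033P = 0, so P* = 0.986/0.033 = 29.9.

V* ≈ 30.2, P* ≈ 29.9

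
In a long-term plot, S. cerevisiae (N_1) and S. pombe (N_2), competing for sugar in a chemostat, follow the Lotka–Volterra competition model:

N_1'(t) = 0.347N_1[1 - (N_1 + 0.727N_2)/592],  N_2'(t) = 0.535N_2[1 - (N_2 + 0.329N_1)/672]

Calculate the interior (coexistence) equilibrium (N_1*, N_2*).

N_1* ≈ 136, N_2* ≈ 627

Setting both brackets to zero gives the nullclines N_1 + 0.727N_2 = 592 and 0.329N_1 + N_2 = 672.
Substituting N_2 = 672 - 0.329N_1 into the first: N_1(1 - 0.727·0.329) = 592 - 0.727·672.
So N_1* = 103/0.761 = 136, and then N_2* = 672 - 0.329·136 = 627.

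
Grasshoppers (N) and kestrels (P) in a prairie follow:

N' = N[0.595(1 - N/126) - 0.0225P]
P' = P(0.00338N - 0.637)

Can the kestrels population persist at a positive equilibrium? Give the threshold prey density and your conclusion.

Threshold N = 188; K < 188, so no, the predator goes extinct.

The predator equation gives dP/dt > 0 only when N > 0.637/0.00338 = 188.
Without the predator, N → K = 126. Since 126 < 188, the predator cannot invade.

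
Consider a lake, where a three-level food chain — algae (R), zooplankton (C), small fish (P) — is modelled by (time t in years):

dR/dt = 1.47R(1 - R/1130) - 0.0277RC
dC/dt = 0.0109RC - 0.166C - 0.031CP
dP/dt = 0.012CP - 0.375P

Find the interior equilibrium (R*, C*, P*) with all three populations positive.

R* ≈ 465, C* ≈ 31.2, P* ≈ 158

From dP/dt = 0: 0.012C* = 0.375, so C* = 31.2.
From dR/dt = 0: 1.47(1 - R*/1130) = 0.0277·31.2, giving R* = 1130·(1 - 0.589) = 465.
From dC/dt = 0: 0.0109·465 - 0.166 = 0.031P*, so P* = 4.9/0.031 = 158.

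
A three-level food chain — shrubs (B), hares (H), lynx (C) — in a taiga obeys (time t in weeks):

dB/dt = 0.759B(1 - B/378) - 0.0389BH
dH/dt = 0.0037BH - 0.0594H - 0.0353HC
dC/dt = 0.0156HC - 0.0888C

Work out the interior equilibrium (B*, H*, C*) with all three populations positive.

B* ≈ 268, H* ≈ 5.69, C* ≈ 26.4

From dC/dt = 0: 0.0156H* = 0.0888, so H* = 5.69.
From dB/dt = 0: 0.759(1 - B*/378) = 0.0389·5.69, giving B* = 378·(1 - 0.292) = 268.
From dH/dt = 0: 0.0037·268 - 0.0594 = 0.0353C*, so C* = 0.931/0.0353 = 26.4.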